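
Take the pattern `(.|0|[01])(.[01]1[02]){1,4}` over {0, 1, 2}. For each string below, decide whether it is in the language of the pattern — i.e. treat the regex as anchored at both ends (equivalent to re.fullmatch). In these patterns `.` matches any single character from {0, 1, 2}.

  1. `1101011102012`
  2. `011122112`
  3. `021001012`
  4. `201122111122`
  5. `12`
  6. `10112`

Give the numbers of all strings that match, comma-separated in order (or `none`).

1, 2, 6

1 → match
2 → match
3 → no match
4 → no match
5 → no match
6 → match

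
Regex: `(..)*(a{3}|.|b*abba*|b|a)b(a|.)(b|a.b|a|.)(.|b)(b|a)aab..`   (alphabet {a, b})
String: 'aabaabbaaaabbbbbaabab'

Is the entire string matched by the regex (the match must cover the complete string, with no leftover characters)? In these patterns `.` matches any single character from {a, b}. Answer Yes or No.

Yes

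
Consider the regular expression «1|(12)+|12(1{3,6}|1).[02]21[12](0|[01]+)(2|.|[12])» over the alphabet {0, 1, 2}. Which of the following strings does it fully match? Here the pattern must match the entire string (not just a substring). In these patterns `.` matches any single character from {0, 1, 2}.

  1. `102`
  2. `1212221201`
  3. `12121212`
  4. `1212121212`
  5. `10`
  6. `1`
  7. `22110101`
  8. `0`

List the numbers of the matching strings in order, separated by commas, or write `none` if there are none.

2, 3, 4, 6

1. `102` → no match
2. `1212221201` → match
3. `12121212` → match
4. `1212121212` → match
5. `10` → no match
6. `1` → match
7. `22110101` → no match
8. `0` → no match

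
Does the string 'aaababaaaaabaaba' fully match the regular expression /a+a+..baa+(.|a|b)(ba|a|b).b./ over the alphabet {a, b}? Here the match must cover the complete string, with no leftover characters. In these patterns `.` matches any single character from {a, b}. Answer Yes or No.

Yes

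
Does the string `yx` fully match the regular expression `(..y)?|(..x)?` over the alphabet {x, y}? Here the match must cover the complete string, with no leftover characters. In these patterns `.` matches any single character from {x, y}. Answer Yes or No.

No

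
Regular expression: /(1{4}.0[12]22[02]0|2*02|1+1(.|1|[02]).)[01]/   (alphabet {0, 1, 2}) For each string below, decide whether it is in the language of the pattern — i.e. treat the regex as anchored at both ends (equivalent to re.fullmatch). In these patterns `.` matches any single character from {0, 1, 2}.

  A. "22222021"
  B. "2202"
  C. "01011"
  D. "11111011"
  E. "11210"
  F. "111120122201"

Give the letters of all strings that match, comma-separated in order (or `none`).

A → match
B → no match
C → no match
D → match
E → match
F → match

A, D, E, F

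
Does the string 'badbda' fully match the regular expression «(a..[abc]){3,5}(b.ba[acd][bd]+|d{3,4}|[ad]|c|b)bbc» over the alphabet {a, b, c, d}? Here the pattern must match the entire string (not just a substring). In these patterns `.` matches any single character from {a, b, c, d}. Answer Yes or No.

No

Every match must start with 'a', but 'badbda' does not.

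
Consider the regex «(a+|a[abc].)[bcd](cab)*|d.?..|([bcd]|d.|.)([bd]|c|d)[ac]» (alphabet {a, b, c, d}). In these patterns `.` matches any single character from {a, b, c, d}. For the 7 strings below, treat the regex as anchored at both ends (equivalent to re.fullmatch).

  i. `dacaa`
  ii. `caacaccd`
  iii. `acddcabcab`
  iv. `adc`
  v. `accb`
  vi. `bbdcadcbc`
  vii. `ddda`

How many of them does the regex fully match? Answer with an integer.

4

i → no match
ii → no match
iii → match
iv → match
v → match
vi → no match
vii → match
Total matched: 4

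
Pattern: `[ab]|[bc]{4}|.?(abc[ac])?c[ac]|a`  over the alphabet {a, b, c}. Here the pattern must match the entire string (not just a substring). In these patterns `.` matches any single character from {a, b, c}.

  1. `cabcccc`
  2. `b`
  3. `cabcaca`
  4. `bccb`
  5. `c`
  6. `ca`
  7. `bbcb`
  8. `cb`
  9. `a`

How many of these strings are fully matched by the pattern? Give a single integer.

7

1. `cabcccc` → match
2. `b` → match
3. `cabcaca` → match
4. `bccb` → match
5. `c` → no match
6. `ca` → match
7. `bbcb` → match
8. `cb` → no match
9. `a` → match
Total matched: 7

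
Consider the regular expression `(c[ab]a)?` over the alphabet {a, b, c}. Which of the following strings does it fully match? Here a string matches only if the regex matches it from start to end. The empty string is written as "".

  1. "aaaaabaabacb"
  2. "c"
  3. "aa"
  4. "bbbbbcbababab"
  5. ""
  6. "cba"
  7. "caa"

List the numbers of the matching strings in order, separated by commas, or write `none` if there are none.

1 → no match
2 → no match
3 → no match
4 → no match
5 → match
6 → match
7 → match

5, 6, 7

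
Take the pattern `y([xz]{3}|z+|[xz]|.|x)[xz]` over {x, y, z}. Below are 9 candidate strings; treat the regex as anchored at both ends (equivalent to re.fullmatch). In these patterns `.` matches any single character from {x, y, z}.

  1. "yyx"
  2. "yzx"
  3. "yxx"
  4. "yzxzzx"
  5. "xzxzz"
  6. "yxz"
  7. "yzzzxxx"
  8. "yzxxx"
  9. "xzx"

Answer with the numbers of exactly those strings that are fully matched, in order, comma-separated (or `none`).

1 → match
2 → match
3 → match
4 → no match
5 → no match — must start with "y"
6 → match
7 → no match
8 → match
9 → no match — must start with "y"

1, 2, 3, 6, 8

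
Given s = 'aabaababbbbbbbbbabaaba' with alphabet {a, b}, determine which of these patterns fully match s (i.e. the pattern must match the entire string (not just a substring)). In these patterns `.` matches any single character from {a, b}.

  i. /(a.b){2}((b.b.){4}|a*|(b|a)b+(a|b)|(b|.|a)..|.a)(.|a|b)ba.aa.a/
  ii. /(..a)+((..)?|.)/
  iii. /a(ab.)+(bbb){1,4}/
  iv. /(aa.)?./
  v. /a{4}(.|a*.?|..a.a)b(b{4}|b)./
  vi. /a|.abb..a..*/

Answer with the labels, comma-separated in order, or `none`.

i → match
ii → no match
iii → no match — must end with 'bbb'
iv → no match
v → no match
vi → no match

i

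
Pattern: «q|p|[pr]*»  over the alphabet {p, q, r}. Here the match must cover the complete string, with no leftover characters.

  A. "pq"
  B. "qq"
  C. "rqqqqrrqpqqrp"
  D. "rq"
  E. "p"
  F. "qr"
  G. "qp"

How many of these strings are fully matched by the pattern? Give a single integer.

1

A → no match
B → no match
C → no match
D → no match
E → match
F → no match
G → no match
Total matched: 1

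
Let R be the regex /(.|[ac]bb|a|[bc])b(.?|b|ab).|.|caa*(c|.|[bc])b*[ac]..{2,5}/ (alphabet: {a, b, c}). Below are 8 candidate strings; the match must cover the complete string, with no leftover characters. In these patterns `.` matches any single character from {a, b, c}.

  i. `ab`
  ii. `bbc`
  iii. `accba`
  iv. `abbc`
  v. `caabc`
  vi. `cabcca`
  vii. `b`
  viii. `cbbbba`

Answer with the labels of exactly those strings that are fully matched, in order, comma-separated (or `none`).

i → no match
ii → match
iii → no match
iv → match
v → no match
vi → no match
vii → match
viii → match

ii, iv, vii, viii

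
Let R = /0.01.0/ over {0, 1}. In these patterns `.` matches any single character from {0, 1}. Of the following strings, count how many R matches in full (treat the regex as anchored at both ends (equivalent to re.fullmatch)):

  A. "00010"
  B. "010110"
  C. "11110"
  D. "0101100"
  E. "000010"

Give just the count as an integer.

1

A. "00010" → no match
B. "010110" → match
C. "11110" → no match — must start with "0"
D. "0101100" → no match
E. "000010" → no match
Total matched: 1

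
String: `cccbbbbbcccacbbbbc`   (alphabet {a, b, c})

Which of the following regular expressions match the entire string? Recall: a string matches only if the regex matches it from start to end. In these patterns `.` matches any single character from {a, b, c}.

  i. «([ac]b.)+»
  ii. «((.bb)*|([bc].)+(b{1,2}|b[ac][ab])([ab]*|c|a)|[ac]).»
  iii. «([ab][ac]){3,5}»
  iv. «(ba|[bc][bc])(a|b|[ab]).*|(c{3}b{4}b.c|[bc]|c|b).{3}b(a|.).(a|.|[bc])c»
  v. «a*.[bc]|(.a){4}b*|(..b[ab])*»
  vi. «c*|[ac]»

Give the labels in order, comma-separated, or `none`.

i → no match
ii → match
iii → no match
iv → match
v → no match
vi → no match

ii, iv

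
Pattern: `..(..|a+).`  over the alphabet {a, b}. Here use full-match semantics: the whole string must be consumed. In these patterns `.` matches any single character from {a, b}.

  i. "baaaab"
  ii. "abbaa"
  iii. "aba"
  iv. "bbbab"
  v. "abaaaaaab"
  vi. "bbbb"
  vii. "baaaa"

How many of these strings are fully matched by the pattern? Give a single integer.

5

i → match
ii → match
iii → no match
iv → match
v → match
vi → no match
vii → match
Total matched: 5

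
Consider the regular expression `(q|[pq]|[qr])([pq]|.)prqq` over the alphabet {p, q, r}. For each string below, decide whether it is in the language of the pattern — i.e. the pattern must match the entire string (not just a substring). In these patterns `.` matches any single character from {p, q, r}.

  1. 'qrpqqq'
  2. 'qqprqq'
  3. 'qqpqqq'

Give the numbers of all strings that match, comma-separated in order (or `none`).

2

1 → no match — must end with 'prqq'
2 → match
3 → no match — must end with 'prqq'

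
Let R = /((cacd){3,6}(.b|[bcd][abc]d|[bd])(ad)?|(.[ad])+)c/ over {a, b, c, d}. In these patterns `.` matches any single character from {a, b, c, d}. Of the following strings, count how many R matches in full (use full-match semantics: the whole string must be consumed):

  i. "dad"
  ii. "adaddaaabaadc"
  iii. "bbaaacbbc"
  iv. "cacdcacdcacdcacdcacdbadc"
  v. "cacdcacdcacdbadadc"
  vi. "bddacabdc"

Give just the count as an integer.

4

i → no match — must end with "c"
ii → match
iii → no match
iv → match
v → match
vi → match
Total matched: 4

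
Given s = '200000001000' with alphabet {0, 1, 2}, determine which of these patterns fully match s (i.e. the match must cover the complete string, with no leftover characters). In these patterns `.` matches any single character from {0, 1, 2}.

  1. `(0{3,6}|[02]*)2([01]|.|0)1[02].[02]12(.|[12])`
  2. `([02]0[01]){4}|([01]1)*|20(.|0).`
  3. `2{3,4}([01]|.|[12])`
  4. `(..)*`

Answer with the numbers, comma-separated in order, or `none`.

2, 4

1 → no match
2 → match
3 → no match
4 → match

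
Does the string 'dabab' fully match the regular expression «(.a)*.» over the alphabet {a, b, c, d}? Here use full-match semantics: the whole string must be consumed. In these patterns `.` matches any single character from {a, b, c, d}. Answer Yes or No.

Yes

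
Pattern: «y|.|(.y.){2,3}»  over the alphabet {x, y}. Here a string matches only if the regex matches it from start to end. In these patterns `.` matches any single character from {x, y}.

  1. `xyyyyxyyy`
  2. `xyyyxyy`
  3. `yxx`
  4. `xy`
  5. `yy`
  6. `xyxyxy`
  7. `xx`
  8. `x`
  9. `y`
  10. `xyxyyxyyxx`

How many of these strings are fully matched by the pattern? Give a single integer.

3

1 → match
2 → no match
3 → no match
4 → no match
5 → no match
6 → no match
7 → no match
8 → match
9 → match
10 → no match
Total matched: 3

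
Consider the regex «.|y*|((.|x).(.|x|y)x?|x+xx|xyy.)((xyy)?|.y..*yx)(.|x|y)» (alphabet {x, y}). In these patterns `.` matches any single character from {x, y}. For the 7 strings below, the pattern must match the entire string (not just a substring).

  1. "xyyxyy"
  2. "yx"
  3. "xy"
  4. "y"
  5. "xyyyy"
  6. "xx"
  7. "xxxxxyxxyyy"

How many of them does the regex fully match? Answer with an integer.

1. "xyyxyy" → no match
2. "yx" → no match
3. "xy" → no match
4. "y" → match
5. "xyyyy" → match
6. "xx" → no match
7. "xxxxxyxxyyy" → no match
Total matched: 2

2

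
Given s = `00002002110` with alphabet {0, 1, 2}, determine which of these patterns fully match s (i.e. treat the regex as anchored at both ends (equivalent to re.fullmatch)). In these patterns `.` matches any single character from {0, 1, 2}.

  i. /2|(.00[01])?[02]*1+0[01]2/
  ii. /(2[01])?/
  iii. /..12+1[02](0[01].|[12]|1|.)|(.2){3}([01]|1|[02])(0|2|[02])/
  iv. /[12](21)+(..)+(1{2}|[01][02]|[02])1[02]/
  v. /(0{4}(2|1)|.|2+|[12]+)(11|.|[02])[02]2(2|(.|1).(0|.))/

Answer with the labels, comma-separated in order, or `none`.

i → no match — must end with `2`
ii → no match
iii → no match
iv → no match
v → match

v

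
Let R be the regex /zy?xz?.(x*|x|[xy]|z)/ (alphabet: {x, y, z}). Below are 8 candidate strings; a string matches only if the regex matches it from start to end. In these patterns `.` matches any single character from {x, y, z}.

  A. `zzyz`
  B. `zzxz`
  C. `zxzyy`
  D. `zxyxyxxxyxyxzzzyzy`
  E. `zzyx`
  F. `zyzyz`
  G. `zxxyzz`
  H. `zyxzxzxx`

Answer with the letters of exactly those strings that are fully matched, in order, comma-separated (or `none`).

C

A → no match
B → no match
C → match
D → no match
E → no match
F → no match
G → no match
H → no match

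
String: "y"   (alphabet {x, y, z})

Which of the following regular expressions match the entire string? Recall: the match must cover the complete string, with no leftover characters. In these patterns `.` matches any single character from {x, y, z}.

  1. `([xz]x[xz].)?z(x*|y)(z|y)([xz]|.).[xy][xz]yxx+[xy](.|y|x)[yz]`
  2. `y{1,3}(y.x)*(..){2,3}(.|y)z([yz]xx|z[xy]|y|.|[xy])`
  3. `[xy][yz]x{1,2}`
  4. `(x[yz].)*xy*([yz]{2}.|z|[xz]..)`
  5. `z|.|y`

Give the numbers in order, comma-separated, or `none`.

1 → no match
2 → no match
3 → no match — must end with "x"
4 → no match
5 → match

5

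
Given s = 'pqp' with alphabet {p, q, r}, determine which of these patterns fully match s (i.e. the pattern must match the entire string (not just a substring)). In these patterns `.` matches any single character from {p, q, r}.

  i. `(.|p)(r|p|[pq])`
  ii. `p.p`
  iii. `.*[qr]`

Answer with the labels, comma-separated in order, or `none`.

ii

i → no match
ii → match
iii → no match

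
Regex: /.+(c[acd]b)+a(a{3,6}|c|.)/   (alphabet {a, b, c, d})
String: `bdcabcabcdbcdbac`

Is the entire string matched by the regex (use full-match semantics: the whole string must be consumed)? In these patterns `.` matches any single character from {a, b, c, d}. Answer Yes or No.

Yes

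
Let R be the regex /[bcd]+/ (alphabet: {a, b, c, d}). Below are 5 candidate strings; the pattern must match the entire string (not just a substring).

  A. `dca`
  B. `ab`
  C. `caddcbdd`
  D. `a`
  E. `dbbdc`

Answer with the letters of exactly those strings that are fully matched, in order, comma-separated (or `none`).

E

A → no match
B → no match
C → no match
D → no match
E → match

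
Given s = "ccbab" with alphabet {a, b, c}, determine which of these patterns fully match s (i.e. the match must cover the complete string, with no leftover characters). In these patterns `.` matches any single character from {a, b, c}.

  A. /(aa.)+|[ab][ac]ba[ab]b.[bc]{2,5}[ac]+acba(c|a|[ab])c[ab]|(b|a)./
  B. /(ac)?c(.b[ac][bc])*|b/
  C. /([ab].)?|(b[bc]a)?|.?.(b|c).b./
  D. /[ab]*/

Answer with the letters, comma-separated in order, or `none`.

A → no match
B → match
C → no match
D → no match

B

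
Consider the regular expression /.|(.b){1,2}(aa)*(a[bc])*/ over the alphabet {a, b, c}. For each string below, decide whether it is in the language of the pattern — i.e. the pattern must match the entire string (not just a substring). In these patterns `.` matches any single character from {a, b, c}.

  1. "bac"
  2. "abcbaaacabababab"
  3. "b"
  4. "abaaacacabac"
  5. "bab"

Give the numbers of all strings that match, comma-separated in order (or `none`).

2, 3, 4

1 → no match
2 → match
3 → match
4 → match
5 → no match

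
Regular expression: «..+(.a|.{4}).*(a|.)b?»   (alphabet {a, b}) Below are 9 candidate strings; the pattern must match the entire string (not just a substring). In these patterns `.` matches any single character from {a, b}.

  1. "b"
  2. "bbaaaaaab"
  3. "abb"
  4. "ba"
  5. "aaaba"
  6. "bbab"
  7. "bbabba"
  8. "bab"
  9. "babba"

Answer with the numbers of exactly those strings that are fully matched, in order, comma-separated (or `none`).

1. "b" → no match
2. "bbaaaaaab" → match
3. "abb" → no match
4. "ba" → no match
5. "aaaba" → no match
6. "bbab" → no match
7. "bbabba" → no match
8. "bab" → no match
9. "babba" → no match

2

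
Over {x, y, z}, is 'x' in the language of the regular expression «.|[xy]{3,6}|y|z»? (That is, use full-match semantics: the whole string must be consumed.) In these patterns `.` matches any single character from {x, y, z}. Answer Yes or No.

Yes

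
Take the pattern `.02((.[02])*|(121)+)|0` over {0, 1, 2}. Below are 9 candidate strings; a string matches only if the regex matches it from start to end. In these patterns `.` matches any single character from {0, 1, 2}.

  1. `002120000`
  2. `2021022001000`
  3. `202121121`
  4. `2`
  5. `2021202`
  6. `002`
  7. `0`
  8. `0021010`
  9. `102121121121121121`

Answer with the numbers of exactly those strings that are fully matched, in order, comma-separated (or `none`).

1. `002120000` → match
2 → match
3. `202121121` → match
4. `2` → no match
5. `2021202` → match
6. `002` → match
7. `0` → match
8. `0021010` → match
9 → match

1, 2, 3, 5, 6, 7, 8, 9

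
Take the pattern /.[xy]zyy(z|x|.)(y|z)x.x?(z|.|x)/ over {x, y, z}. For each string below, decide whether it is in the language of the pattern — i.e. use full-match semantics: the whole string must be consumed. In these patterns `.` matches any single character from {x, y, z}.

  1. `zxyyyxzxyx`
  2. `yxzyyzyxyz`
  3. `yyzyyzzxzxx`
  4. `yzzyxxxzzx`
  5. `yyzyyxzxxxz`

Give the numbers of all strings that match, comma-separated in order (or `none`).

1 → no match
2 → match
3 → match
4 → no match
5 → match

2, 3, 5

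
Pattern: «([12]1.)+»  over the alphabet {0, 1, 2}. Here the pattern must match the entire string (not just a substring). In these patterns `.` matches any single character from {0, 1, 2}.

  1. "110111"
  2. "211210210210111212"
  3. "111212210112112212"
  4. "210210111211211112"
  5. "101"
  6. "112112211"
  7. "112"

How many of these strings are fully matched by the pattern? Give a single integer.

1. "110111" → match
2 → match
3 → match
4 → match
5. "101" → no match
6. "112112211" → match
7. "112" → match
Total matched: 6

6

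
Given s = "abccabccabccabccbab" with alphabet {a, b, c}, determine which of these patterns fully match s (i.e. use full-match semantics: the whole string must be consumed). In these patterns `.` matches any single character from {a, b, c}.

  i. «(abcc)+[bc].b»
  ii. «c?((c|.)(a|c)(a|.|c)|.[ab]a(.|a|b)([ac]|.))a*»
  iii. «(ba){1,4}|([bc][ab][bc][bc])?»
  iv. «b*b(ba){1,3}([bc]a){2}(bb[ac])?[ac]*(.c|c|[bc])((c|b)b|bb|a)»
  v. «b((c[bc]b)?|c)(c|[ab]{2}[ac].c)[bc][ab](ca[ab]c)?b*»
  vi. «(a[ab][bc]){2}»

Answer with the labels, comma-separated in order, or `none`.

i

i → match
ii → no match
iii → no match
iv → no match
v → no match — must start with "b"
vi → no match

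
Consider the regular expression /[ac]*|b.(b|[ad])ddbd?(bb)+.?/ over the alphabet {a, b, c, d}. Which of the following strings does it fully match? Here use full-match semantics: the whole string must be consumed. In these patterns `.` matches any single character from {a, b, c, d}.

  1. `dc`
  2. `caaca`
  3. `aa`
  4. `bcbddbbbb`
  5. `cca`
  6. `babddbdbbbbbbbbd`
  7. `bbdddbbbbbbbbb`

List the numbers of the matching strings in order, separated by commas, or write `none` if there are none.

1 → no match
2 → match
3 → match
4 → match
5 → match
6 → match
7 → match

2, 3, 4, 5, 6, 7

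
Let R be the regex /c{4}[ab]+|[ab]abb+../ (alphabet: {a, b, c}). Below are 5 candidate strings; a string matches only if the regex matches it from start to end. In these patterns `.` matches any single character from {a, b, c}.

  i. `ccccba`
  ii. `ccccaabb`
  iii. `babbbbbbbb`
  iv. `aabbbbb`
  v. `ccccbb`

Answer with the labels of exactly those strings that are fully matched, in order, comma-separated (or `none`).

i → match
ii → match
iii → match
iv → match
v → match

i, ii, iii, iv, v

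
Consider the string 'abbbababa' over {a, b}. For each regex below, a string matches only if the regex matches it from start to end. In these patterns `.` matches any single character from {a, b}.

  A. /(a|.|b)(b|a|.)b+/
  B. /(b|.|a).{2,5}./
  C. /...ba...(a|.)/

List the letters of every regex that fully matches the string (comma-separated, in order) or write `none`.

C

A → no match — must end with 'b'
B → no match
C → match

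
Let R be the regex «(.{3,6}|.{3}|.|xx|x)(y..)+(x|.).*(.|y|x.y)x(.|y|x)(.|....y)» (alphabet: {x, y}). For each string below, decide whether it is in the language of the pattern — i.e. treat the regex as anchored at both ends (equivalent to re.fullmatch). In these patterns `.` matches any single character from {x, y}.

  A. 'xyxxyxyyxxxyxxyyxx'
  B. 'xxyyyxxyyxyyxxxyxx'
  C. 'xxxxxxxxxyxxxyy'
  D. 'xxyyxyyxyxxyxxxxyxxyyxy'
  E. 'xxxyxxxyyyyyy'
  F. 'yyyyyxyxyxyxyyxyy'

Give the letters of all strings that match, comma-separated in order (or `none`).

A → no match
B → no match
C → no match
D → no match
E → no match
F → match

F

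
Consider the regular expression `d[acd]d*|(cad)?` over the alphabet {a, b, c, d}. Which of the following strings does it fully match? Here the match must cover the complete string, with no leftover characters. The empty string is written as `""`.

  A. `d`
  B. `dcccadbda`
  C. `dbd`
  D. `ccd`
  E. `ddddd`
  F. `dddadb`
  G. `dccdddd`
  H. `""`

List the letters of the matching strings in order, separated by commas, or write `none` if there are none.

E, H

A → no match
B → no match
C → no match
D → no match
E → match
F → no match
G → no match
H → match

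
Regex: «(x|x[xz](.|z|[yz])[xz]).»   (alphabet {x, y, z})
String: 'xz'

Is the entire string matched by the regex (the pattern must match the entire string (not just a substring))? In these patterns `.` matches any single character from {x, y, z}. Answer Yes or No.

Yes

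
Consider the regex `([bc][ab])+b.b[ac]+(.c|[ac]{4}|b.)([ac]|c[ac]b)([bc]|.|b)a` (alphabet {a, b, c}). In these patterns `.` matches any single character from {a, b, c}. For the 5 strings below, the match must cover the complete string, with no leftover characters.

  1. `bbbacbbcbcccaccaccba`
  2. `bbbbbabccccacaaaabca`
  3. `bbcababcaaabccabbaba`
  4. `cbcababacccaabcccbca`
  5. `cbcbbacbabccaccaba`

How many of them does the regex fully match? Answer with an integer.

2

1 → match
2 → no match
3 → no match
4 → match
5 → no match
Total matched: 2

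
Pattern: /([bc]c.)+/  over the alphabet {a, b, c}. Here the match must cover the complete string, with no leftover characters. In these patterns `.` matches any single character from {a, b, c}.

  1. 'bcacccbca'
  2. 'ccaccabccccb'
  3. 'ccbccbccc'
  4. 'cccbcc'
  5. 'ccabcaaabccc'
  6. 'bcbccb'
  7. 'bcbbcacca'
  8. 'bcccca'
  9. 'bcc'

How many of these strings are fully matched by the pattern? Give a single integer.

8

1. 'bcacccbca' → match
2. 'ccaccabccccb' → match
3. 'ccbccbccc' → match
4. 'cccbcc' → match
5. 'ccabcaaabccc' → no match
6. 'bcbccb' → match
7. 'bcbbcacca' → match
8. 'bcccca' → match
9. 'bcc' → match
Total matched: 8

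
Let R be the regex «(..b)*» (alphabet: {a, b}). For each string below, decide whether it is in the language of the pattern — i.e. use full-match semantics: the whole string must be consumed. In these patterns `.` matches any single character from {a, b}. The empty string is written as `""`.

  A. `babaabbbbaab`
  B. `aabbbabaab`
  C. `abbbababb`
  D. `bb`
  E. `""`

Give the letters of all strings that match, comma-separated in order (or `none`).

A → match
B → no match
C → match
D → no match
E → match

A, C, E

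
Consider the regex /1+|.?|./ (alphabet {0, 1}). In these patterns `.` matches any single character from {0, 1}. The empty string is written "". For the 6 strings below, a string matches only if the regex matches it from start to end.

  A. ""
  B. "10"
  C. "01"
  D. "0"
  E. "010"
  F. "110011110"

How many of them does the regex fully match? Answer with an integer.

A → match
B → no match
C → no match
D → match
E → no match
F → no match
Total matched: 2

2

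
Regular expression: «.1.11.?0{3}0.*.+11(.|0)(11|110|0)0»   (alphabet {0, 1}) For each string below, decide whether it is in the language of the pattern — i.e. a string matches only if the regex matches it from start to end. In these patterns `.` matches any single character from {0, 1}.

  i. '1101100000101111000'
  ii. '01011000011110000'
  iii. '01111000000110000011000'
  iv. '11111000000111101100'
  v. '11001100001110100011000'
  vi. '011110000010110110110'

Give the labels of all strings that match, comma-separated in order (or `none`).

i → match
ii → no match
iii → match
iv → match
v → no match
vi → match

i, iii, iv, vi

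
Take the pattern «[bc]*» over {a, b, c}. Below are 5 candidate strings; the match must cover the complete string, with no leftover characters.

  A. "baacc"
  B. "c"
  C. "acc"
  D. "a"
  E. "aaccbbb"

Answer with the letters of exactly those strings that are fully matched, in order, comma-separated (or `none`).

B

A → no match
B → match
C → no match
D → no match
E → no match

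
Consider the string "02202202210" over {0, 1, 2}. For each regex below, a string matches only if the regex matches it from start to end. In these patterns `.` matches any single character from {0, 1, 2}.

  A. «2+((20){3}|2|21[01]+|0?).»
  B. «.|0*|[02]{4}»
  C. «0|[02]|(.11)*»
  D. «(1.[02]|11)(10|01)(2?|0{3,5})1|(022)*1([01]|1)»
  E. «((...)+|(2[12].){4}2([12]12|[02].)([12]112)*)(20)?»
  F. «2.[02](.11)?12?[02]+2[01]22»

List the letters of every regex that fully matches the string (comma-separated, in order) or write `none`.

A → no match — must start with "2"
B → no match
C → no match
D → match
E → no match
F → no match — must start with "2"

D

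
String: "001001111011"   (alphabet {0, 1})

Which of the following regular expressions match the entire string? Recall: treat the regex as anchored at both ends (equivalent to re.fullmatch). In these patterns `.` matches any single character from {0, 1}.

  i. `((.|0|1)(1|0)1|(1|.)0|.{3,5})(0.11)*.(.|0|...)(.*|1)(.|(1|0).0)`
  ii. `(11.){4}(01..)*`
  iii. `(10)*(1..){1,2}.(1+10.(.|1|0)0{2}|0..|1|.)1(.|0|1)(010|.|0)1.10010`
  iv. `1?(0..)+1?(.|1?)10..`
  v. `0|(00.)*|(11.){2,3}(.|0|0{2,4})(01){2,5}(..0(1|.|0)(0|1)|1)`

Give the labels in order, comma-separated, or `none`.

i, iv

i → match
ii → no match — must start with "11"
iii → no match — must end with "10010"
iv → match
v → no match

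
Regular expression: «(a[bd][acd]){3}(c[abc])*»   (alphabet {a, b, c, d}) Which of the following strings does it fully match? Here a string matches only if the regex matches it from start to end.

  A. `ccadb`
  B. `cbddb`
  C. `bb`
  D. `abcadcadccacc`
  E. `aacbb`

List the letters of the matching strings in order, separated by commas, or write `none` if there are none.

D

A → no match — must start with `a`
B → no match — must start with `a`
C → no match — must start with `a`
D → match
E → no match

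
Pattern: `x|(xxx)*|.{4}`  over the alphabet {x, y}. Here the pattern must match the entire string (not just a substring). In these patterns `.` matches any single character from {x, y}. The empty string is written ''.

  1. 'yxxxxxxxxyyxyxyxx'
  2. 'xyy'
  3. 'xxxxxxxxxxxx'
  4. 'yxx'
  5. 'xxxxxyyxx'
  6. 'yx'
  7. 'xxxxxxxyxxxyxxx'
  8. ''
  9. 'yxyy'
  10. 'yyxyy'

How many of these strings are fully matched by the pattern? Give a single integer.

1 → no match
2. 'xyy' → no match
3. 'xxxxxxxxxxxx' → match
4. 'yxx' → no match
5. 'xxxxxyyxx' → no match
6. 'yx' → no match
7 → no match
8. '' → match
9. 'yxyy' → match
10. 'yyxyy' → no match
Total matched: 3

3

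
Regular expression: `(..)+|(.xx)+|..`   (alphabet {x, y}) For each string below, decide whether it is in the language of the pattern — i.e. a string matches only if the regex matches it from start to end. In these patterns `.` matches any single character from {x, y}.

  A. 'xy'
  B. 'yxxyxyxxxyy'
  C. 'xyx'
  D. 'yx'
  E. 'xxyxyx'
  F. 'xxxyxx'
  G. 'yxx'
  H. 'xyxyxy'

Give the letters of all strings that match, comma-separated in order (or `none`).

A. 'xy' → match
B. 'yxxyxyxxxyy' → no match
C. 'xyx' → no match
D. 'yx' → match
E. 'xxyxyx' → match
F. 'xxxyxx' → match
G. 'yxx' → match
H. 'xyxyxy' → match

A, D, E, F, G, H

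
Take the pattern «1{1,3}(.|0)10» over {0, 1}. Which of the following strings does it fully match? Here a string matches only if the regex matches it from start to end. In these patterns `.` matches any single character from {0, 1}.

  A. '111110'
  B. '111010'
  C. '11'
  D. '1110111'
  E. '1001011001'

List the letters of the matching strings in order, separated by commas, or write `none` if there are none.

A, B

A → match
B → match
C → no match — must end with '10'
D → no match — must end with '10'
E → no match — must end with '10'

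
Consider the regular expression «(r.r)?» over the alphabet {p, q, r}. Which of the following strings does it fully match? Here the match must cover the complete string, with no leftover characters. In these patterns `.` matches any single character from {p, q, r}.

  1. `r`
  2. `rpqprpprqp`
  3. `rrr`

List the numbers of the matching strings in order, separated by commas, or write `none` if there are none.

3

1. `r` → no match
2. `rpqprpprqp` → no match
3. `rrr` → match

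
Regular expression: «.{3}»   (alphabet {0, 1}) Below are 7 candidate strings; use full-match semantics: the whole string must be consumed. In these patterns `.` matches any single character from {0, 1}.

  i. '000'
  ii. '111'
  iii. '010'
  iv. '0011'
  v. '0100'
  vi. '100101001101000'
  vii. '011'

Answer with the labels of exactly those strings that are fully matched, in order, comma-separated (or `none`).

i, ii, iii, vii

i. '000' → match
ii. '111' → match
iii. '010' → match
iv. '0011' → no match
v. '0100' → no match
vi → no match
vii. '011' → match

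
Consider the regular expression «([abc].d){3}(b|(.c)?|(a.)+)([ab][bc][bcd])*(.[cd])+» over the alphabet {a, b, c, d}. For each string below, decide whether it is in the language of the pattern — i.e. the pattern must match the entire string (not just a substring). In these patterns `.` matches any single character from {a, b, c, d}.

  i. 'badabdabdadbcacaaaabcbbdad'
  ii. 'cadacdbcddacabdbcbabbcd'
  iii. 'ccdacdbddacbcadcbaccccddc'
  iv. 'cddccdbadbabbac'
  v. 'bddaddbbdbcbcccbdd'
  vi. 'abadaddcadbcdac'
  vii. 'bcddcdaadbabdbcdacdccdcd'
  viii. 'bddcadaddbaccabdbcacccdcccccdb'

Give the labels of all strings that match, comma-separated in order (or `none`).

iv

i → no match
ii → no match
iii → no match
iv → match
v → no match
vi → no match
vii → no match
viii → no match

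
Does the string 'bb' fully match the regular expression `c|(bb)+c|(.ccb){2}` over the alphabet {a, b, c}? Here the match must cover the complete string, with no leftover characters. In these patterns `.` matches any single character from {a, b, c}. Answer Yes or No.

No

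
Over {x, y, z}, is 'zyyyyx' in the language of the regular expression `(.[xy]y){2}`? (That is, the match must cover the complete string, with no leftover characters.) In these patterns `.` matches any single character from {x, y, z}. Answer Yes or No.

No

Every match must end with 'y', but 'zyyyyx' does not.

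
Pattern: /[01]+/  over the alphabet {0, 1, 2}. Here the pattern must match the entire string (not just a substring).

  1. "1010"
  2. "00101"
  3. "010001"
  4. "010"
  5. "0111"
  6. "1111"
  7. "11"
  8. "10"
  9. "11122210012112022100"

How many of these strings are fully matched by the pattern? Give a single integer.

8

1 → match
2 → match
3 → match
4 → match
5 → match
6 → match
7 → match
8 → match
9 → no match
Total matched: 8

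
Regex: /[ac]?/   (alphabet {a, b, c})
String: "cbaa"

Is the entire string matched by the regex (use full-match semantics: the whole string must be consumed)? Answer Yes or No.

No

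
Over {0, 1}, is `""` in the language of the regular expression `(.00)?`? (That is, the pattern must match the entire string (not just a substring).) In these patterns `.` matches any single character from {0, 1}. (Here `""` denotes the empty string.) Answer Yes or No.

Yes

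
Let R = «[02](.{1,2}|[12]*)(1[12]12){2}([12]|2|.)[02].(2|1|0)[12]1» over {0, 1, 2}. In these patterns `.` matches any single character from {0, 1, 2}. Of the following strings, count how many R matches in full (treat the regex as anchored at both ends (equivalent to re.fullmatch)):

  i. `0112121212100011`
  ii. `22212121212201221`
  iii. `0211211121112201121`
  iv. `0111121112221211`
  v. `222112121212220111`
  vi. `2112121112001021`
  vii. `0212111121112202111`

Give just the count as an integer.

7

i → match
ii → match
iii → match
iv → match
v → match
vi → match
vii → match
Total matched: 7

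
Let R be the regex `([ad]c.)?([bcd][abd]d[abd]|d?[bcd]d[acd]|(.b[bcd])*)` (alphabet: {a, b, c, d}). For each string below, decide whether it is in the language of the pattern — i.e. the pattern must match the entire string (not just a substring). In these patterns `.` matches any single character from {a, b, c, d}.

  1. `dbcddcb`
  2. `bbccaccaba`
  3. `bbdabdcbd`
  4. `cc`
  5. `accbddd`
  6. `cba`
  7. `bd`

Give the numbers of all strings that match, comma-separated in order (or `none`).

1 → no match
2 → no match
3 → match
4 → no match
5 → match
6 → no match
7 → no match

3, 5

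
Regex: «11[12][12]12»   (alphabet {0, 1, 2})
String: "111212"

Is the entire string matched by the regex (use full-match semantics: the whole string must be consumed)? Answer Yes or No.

Yes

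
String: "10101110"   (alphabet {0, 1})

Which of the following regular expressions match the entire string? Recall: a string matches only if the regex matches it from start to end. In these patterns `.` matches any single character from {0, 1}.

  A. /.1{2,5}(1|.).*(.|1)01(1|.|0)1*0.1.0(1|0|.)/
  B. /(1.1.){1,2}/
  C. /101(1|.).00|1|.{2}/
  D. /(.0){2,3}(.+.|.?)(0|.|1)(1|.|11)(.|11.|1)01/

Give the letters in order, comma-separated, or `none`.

B

A → no match
B → match
C → no match
D → no match — must end with "01"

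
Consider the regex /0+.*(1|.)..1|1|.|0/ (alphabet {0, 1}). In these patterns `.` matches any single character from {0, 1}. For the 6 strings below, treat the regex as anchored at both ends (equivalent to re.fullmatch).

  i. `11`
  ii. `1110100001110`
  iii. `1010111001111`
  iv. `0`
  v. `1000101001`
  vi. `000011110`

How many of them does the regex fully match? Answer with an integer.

1

i → no match
ii → no match
iii → no match
iv → match
v → no match
vi → no match
Total matched: 1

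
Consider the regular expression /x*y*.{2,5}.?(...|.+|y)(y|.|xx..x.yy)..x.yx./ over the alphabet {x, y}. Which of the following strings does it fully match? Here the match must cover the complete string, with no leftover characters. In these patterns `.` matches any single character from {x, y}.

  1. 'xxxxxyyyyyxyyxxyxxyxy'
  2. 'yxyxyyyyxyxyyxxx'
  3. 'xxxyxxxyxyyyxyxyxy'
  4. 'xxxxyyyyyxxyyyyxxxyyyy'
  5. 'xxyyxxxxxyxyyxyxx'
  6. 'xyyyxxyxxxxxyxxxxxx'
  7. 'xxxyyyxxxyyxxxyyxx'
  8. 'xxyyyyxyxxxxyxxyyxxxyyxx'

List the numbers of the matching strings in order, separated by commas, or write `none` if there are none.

1 → match
2 → no match
3 → no match
4 → no match
5 → no match
6 → no match
7 → match
8 → match

1, 7, 8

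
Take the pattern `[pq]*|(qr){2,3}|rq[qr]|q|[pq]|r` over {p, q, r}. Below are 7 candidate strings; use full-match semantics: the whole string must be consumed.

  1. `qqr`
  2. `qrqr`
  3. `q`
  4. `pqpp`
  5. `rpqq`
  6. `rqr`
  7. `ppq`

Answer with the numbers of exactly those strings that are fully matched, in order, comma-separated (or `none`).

1 → no match
2 → match
3 → match
4 → match
5 → no match
6 → match
7 → match

2, 3, 4, 6, 7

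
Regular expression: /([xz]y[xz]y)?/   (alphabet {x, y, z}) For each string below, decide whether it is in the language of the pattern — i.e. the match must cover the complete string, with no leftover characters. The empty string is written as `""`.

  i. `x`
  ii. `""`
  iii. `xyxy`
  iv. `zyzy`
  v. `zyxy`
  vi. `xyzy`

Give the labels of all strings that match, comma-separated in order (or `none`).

i → no match
ii → match
iii → match
iv → match
v → match
vi → match

ii, iii, iv, v, vi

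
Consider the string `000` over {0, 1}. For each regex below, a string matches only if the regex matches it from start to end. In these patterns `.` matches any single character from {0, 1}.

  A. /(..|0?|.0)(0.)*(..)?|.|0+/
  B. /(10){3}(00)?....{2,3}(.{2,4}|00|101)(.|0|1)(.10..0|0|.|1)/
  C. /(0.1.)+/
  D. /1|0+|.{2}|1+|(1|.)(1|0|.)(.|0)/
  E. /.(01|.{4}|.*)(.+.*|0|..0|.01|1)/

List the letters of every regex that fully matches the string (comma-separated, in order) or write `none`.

A, D, E

A → match
B → no match — must start with `10`
C → no match
D → match
E → match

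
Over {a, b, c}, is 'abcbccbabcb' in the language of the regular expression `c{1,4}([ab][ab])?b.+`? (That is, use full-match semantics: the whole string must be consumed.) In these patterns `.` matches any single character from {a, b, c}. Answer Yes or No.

Every match must start with 'c', but 'abcbccbabcb' does not.

No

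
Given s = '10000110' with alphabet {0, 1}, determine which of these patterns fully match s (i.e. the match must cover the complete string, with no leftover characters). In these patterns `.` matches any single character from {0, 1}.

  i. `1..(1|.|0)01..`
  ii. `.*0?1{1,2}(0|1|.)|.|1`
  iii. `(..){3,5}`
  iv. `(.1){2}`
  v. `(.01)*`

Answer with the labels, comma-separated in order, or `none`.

i, ii, iii

i → match
ii → match
iii → match
iv → no match — must end with '1'
v → no match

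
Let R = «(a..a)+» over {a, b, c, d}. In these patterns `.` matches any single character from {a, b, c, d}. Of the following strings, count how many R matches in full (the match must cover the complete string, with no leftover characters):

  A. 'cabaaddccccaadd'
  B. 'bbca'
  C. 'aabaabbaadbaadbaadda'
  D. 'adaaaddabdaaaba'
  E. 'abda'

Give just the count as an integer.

A → no match — must start with 'a'
B → no match — must start with 'a'
C → match
D → no match
E → match
Total matched: 2

2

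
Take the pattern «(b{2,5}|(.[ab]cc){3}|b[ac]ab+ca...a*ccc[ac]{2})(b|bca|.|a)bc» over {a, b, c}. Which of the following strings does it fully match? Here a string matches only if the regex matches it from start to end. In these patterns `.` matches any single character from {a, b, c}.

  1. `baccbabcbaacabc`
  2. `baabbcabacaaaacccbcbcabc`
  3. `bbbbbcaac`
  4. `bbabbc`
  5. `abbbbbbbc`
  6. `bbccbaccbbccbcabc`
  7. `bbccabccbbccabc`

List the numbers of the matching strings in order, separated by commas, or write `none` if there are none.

1 → no match
2 → no match
3 → no match — must end with `bc`
4 → no match
5 → no match
6 → match
7 → match

6, 7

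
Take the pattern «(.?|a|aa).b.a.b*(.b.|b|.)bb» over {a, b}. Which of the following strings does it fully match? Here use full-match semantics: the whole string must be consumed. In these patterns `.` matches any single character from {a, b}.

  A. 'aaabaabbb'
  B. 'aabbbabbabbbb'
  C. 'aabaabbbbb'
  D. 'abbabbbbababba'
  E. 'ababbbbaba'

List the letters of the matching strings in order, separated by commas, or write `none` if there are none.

B, C

A → no match
B → match
C → match
D → no match — must end with 'bb'
E → no match — must end with 'bb'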